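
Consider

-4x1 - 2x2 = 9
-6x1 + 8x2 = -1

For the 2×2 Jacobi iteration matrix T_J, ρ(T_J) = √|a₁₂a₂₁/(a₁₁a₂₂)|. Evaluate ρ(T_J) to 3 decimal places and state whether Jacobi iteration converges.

0.612

a₁₂a₂₁/(a₁₁a₂₂) = (-2)·(-6) / ((-4)·(8)) = -0.375000
ρ = √|-0.375000| = √0.375000 = 0.612
ρ < 1, so Jacobi converges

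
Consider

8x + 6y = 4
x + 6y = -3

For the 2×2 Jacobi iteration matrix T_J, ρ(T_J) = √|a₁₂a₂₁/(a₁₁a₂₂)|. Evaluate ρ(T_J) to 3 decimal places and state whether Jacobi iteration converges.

a₁₂a₂₁/(a₁₁a₂₂) = (6)·(1) / ((8)·(6)) = 0.125000
ρ = √|0.125000| = √0.125000 = 0.354
ρ < 1, so Jacobi converges

0.354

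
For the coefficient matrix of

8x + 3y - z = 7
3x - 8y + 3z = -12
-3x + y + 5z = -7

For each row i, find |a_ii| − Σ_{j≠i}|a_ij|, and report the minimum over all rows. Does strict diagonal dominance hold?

1

row 1: |8| − (3+1) = 4
row 2: |-8| − (3+3) = 2
row 3: |5| − (3+1) = 1
minimum over rows = 1 → strictly diagonally dominant (convergence guaranteed)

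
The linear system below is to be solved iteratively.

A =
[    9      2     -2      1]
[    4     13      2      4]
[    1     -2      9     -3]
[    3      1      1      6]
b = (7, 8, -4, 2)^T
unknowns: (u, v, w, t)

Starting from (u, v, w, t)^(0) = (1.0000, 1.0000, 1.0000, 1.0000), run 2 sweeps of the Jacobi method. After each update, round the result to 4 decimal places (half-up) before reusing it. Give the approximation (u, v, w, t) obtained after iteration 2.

Iteration 1:
  u = (7 - (2)·1.0000 - (-2)·1.0000 - (1)·1.0000) / (9) = 0.6667
  v = (8 - (4)·1.0000 - (2)·1.0000 - (4)·1.0000) / (13) = -0.1538
  w = (-4 - (1)·1.0000 - (-2)·1.0000 - (-3)·1.0000) / (9) = 0.0000
  t = (2 - (3)·1.0000 - (1)·1.0000 - (1)·1.0000) / (6) = -0.5000
Iteration 2:
  u = (7 - (2)·-0.1538 - (-2)·0.0000 - (1)·-0.5000) / (9) = 0.8675
  v = (8 - (4)·0.6667 - (2)·0.0000 - (4)·-0.5000) / (13) = 0.5641
  w = (-4 - (1)·0.6667 - (-2)·-0.1538 - (-3)·-0.5000) / (9) = -0.7194
  t = (2 - (3)·0.6667 - (1)·-0.1538 - (1)·0.0000) / (6) = 0.0256

(0.8675, 0.5641, -0.7194, 0.0256)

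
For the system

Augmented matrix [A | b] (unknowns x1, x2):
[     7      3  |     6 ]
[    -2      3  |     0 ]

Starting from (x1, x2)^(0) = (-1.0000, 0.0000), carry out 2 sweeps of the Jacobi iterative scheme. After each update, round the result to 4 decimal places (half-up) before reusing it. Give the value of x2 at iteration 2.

0.5714

Iteration 1:
  x1 = (6 - (3)·0.0000) / (7) = 0.8571
  x2 = (0 - (-2)·-1.0000) / (3) = -0.6667
Iteration 2:
  x1 = (6 - (3)·-0.6667) / (7) = 1.1429
  x2 = (0 - (-2)·0.8571) / (3) = 0.5714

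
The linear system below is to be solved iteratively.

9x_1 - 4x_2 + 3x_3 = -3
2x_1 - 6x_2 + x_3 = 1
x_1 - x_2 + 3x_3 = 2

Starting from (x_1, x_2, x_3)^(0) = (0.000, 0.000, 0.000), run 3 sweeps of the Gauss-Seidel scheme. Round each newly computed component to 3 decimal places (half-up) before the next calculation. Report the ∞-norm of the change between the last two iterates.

0.040

Iteration 1:
  x_1 = (-3 - (-4)·0.000 - (3)·0.000) / (9) = -0.333
  x_2 = (1 - (2)·-0.333 - (1)·0.000) / (-6) = -0.278
  x_3 = (2 - (1)·-0.333 - (-1)·-0.278) / (3) = 0.685
Iteration 2:
  x_1 = (-3 - (-4)·-0.278 - (3)·0.685) / (9) = -0.685
  x_2 = (1 - (2)·-0.685 - (1)·0.685) / (-6) = -0.281
  x_3 = (2 - (1)·-0.685 - (-1)·-0.281) / (3) = 0.801
Iteration 3:
  x_1 = (-3 - (-4)·-0.281 - (3)·0.801) / (9) = -0.725
  x_2 = (1 - (2)·-0.725 - (1)·0.801) / (-6) = -0.275
  x_3 = (2 - (1)·-0.725 - (-1)·-0.275) / (3) = 0.817
Change: (-0.040, 0.006, 0.016) → max |·| = 0.040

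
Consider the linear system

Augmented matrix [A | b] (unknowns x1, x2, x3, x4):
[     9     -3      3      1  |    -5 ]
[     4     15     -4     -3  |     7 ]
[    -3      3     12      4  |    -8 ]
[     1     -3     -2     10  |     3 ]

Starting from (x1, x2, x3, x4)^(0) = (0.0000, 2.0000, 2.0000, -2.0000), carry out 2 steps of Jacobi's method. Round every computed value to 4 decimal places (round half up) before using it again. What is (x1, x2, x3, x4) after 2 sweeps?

Iteration 1:
  x1 = (-5 - (-3)·2.0000 - (3)·2.0000 - (1)·-2.0000) / (9) = -0.3333
  x2 = (7 - (4)·0.0000 - (-4)·2.0000 - (-3)·-2.0000) / (15) = 0.6000
  x3 = (-8 - (-3)·0.0000 - (3)·2.0000 - (4)·-2.0000) / (12) = -0.5000
  x4 = (3 - (1)·0.0000 - (-3)·2.0000 - (-2)·2.0000) / (10) = 1.3000
Iteration 2:
  x1 = (-5 - (-3)·0.6000 - (3)·-0.5000 - (1)·1.3000) / (9) = -0.3333
  x2 = (7 - (4)·-0.3333 - (-4)·-0.5000 - (-3)·1.3000) / (15) = 0.6822
  x3 = (-8 - (-3)·-0.3333 - (3)·0.6000 - (4)·1.3000) / (12) = -1.3333
  x4 = (3 - (1)·-0.3333 - (-3)·0.6000 - (-2)·-0.5000) / (10) = 0.4133

(-0.3333, 0.6822, -1.3333, 0.4133)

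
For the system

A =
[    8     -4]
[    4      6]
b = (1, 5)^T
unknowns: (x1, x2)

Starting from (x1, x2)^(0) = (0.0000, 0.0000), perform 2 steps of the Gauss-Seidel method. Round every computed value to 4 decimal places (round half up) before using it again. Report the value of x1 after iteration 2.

0.5000

Iteration 1:
  x1 = (1 - (-4)·0.0000) / (8) = 0.1250
  x2 = (5 - (4)·0.1250) / (6) = 0.7500
Iteration 2:
  x1 = (1 - (-4)·0.7500) / (8) = 0.5000
  x2 = (5 - (4)·0.5000) / (6) = 0.5000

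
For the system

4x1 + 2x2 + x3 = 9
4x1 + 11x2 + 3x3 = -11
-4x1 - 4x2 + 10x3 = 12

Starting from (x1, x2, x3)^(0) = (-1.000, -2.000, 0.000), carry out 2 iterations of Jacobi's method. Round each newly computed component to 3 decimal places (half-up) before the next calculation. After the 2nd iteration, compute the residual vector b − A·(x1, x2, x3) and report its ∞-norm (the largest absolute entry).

8.916

Iteration 1:
  x1 = (9 - (2)·-2.000 - (1)·0.000) / (4) = 3.250
  x2 = (-11 - (4)·-1.000 - (3)·0.000) / (11) = -0.636
  x3 = (12 - (-4)·-1.000 - (-4)·-2.000) / (10) = 0.000
Iteration 2:
  x1 = (9 - (2)·-0.636 - (1)·0.000) / (4) = 2.568
  x2 = (-11 - (4)·3.250 - (3)·0.000) / (11) = -2.182
  x3 = (12 - (-4)·3.250 - (-4)·-0.636) / (10) = 2.246
Residual b − A·x = (0.846, -4.008, -8.916); ∞-norm = 8.916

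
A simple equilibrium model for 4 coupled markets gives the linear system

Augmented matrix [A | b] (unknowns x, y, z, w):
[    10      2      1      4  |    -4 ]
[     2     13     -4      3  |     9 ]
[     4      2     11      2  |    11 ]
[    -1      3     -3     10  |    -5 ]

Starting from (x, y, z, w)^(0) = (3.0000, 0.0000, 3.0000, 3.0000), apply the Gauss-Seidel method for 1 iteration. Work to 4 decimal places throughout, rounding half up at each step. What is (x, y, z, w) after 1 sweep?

(-1.9000, 1.2154, 0.9245, -0.7773)

Iteration 1:
  x = (-4 - (2)·0.0000 - (1)·3.0000 - (4)·3.0000) / (10) = -1.9000
  y = (9 - (2)·-1.9000 - (-4)·3.0000 - (3)·3.0000) / (13) = 1.2154
  z = (11 - (4)·-1.9000 - (2)·1.2154 - (2)·3.0000) / (11) = 0.9245
  w = (-5 - (-1)·-1.9000 - (3)·1.2154 - (-3)·0.9245) / (10) = -0.7773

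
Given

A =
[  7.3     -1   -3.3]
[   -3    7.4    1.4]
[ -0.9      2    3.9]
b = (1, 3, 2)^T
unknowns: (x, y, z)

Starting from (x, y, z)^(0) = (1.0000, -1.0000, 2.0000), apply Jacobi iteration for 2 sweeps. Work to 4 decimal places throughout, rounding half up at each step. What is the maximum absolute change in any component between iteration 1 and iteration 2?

0.7567

Iteration 1:
  x = (1 - (-1)·-1.0000 - (-3.3)·2.0000) / (7.3) = 0.9041
  y = (3 - (-3)·1.0000 - (1.4)·2.0000) / (7.4) = 0.4324
  z = (2 - (-0.9)·1.0000 - (2)·-1.0000) / (3.9) = 1.2564
Iteration 2:
  x = (1 - (-1)·0.4324 - (-3.3)·1.2564) / (7.3) = 0.7642
  y = (3 - (-3)·0.9041 - (1.4)·1.2564) / (7.4) = 0.5342
  z = (2 - (-0.9)·0.9041 - (2)·0.4324) / (3.9) = 0.4997
Change: (-0.1399, 0.1018, -0.7567) → max |·| = 0.7567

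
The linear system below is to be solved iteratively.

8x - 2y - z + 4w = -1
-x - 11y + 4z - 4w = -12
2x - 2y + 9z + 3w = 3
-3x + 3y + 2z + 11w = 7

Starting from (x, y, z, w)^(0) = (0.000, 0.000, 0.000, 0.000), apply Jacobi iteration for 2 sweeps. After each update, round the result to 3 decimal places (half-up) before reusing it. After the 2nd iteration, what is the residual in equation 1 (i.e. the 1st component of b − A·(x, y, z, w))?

Iteration 1:
  x = (-1 - (-2)·0.000 - (-1)·0.000 - (4)·0.000) / (8) = -0.125
  y = (-12 - (-1)·0.000 - (4)·0.000 - (-4)·0.000) / (-11) = 1.091
  z = (3 - (2)·0.000 - (-2)·0.000 - (3)·0.000) / (9) = 0.333
  w = (7 - (-3)·0.000 - (3)·0.000 - (2)·0.000) / (11) = 0.636
Iteration 2:
  x = (-1 - (-2)·1.091 - (-1)·0.333 - (4)·0.636) / (8) = -0.129
  y = (-12 - (-1)·-0.125 - (4)·0.333 - (-4)·0.636) / (-11) = 0.992
  z = (3 - (2)·-0.125 - (-2)·1.091 - (3)·0.636) / (9) = 0.392
  w = (7 - (-3)·-0.125 - (3)·1.091 - (2)·0.333) / (11) = 0.244
Residual b − A·x = (1.432, -1.809, 0.982, 0.169)

1.432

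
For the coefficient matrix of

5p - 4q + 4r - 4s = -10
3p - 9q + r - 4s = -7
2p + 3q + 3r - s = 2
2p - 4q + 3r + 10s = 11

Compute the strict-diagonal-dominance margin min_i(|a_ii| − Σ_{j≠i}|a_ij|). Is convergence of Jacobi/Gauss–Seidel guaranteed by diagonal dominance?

-7

row 1: |5| − (4+4+4) = -7
row 2: |-9| − (3+1+4) = 1
row 3: |3| − (2+3+1) = -3
row 4: |10| − (2+4+3) = 1
minimum over rows = -7 → not strictly diagonally dominant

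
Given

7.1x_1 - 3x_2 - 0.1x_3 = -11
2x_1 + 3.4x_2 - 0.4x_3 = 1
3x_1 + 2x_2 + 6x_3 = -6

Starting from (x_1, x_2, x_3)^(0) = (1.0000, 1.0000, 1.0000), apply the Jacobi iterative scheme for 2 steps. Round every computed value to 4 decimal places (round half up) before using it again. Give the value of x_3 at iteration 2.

-0.3848

Iteration 1:
  x_1 = (-11 - (-3)·1.0000 - (-0.1)·1.0000) / (7.1) = -1.1127
  x_2 = (1 - (2)·1.0000 - (-0.4)·1.0000) / (3.4) = -0.1765
  x_3 = (-6 - (3)·1.0000 - (2)·1.0000) / (6) = -1.8333
Iteration 2:
  x_1 = (-11 - (-3)·-0.1765 - (-0.1)·-1.8333) / (7.1) = -1.6497
  x_2 = (1 - (2)·-1.1127 - (-0.4)·-1.8333) / (3.4) = 0.7330
  x_3 = (-6 - (3)·-1.1127 - (2)·-0.1765) / (6) = -0.3848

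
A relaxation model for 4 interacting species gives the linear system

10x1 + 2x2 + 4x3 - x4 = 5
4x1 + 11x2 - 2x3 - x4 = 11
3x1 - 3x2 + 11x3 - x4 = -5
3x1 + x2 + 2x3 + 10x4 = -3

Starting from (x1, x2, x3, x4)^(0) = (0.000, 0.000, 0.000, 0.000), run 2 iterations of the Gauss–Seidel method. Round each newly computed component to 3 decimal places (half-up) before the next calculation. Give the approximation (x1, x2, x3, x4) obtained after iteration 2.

(0.438, 0.732, -0.416, -0.421)

Iteration 1:
  x1 = (5 - (2)·0.000 - (4)·0.000 - (-1)·0.000) / (10) = 0.500
  x2 = (11 - (4)·0.500 - (-2)·0.000 - (-1)·0.000) / (11) = 0.818
  x3 = (-5 - (3)·0.500 - (-3)·0.818 - (-1)·0.000) / (11) = -0.368
  x4 = (-3 - (3)·0.500 - (1)·0.818 - (2)·-0.368) / (10) = -0.458
Iteration 2:
  x1 = (5 - (2)·0.818 - (4)·-0.368 - (-1)·-0.458) / (10) = 0.438
  x2 = (11 - (4)·0.438 - (-2)·-0.368 - (-1)·-0.458) / (11) = 0.732
  x3 = (-5 - (3)·0.438 - (-3)·0.732 - (-1)·-0.458) / (11) = -0.416
  x4 = (-3 - (3)·0.438 - (1)·0.732 - (2)·-0.416) / (10) = -0.421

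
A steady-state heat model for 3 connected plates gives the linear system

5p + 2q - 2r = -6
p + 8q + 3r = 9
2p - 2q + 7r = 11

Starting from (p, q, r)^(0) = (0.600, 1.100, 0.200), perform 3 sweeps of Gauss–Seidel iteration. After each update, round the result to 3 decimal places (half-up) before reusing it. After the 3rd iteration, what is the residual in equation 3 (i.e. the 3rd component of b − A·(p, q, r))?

0.000

Iteration 1:
  p = (-6 - (2)·1.100 - (-2)·0.200) / (5) = -1.560
  q = (9 - (1)·-1.560 - (3)·0.200) / (8) = 1.245
  r = (11 - (2)·-1.560 - (-2)·1.245) / (7) = 2.373
Iteration 2:
  p = (-6 - (2)·1.245 - (-2)·2.373) / (5) = -0.749
  q = (9 - (1)·-0.749 - (3)·2.373) / (8) = 0.329
  r = (11 - (2)·-0.749 - (-2)·0.329) / (7) = 1.879
Iteration 3:
  p = (-6 - (2)·0.329 - (-2)·1.879) / (5) = -0.580
  q = (9 - (1)·-0.580 - (3)·1.879) / (8) = 0.493
  r = (11 - (2)·-0.580 - (-2)·0.493) / (7) = 1.878
Residual b − A·x = (-0.330, 0.002, 0.000)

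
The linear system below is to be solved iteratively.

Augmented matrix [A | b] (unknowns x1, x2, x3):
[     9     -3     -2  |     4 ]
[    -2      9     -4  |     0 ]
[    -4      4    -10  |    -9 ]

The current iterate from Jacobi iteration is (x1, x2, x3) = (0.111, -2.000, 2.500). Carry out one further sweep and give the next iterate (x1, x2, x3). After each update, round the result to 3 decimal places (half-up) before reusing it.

One sweep:
  x1 = (4 - (-3)·-2.000 - (-2)·2.500) / (9) = 0.333
  x2 = (0 - (-2)·0.111 - (-4)·2.500) / (9) = 1.136
  x3 = (-9 - (-4)·0.111 - (4)·-2.000) / (-10) = 0.056

(0.333, 1.136, 0.056)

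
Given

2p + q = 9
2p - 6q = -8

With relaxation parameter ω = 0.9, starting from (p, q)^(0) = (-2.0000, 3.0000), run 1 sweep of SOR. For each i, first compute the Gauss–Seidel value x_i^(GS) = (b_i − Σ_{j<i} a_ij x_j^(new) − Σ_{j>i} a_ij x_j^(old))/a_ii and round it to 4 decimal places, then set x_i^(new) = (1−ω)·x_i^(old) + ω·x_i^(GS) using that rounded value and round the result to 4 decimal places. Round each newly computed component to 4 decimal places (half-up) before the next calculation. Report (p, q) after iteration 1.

Iteration 1:
  p: GS value = (9 - (1)·3.0000) / (2) = 3.0000;  p ← (1−ω)·-2.0000 + ω·3.0000 = 2.5000
  q: GS value = (-8 - (2)·2.5000) / (-6) = 2.1667;  q ← (1−ω)·3.0000 + ω·2.1667 = 2.2500

(2.5000, 2.2500)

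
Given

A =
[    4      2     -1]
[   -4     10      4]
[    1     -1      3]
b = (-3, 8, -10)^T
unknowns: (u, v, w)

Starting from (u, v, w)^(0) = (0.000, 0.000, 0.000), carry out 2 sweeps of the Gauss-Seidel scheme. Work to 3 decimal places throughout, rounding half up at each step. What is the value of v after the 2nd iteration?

Iteration 1:
  u = (-3 - (2)·0.000 - (-1)·0.000) / (4) = -0.750
  v = (8 - (-4)·-0.750 - (4)·0.000) / (10) = 0.500
  w = (-10 - (1)·-0.750 - (-1)·0.500) / (3) = -2.917
Iteration 2:
  u = (-3 - (2)·0.500 - (-1)·-2.917) / (4) = -1.729
  v = (8 - (-4)·-1.729 - (4)·-2.917) / (10) = 1.275
  w = (-10 - (1)·-1.729 - (-1)·1.275) / (3) = -2.332

1.275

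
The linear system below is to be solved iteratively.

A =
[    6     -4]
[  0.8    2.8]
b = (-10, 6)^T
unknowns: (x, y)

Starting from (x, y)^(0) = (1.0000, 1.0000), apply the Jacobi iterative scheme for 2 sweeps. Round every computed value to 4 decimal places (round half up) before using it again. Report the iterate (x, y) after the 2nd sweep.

Iteration 1:
  x = (-10 - (-4)·1.0000) / (6) = -1.0000
  y = (6 - (0.8)·1.0000) / (2.8) = 1.8571
Iteration 2:
  x = (-10 - (-4)·1.8571) / (6) = -0.4286
  y = (6 - (0.8)·-1.0000) / (2.8) = 2.4286

(-0.4286, 2.4286)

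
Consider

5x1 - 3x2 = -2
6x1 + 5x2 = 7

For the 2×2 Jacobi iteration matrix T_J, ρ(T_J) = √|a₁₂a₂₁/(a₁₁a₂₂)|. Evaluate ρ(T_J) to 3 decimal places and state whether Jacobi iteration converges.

0.849

a₁₂a₂₁/(a₁₁a₂₂) = (-3)·(6) / ((5)·(5)) = -0.720000
ρ = √|-0.720000| = √0.720000 = 0.849
ρ < 1, so Jacobi converges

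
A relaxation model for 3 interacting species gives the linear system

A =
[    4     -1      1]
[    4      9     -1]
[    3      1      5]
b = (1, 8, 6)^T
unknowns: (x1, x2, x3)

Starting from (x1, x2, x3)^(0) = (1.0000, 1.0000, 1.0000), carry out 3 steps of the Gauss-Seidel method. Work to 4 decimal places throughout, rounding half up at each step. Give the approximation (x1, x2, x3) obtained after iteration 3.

Iteration 1:
  x1 = (1 - (-1)·1.0000 - (1)·1.0000) / (4) = 0.2500
  x2 = (8 - (4)·0.2500 - (-1)·1.0000) / (9) = 0.8889
  x3 = (6 - (3)·0.2500 - (1)·0.8889) / (5) = 0.8722
Iteration 2:
  x1 = (1 - (-1)·0.8889 - (1)·0.8722) / (4) = 0.2542
  x2 = (8 - (4)·0.2542 - (-1)·0.8722) / (9) = 0.8728
  x3 = (6 - (3)·0.2542 - (1)·0.8728) / (5) = 0.8729
Iteration 3:
  x1 = (1 - (-1)·0.8728 - (1)·0.8729) / (4) = 0.2500
  x2 = (8 - (4)·0.2500 - (-1)·0.8729) / (9) = 0.8748
  x3 = (6 - (3)·0.2500 - (1)·0.8748) / (5) = 0.8750

(0.2500, 0.8748, 0.8750)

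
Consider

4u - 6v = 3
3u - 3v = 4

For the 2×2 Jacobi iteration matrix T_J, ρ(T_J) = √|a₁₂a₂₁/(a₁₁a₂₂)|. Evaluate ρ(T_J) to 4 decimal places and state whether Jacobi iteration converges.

a₁₂a₂₁/(a₁₁a₂₂) = (-6)·(3) / ((4)·(-3)) = 1.500000
ρ = √|1.500000| = √1.500000 = 1.2247
ρ > 1, so Jacobi diverges

1.2247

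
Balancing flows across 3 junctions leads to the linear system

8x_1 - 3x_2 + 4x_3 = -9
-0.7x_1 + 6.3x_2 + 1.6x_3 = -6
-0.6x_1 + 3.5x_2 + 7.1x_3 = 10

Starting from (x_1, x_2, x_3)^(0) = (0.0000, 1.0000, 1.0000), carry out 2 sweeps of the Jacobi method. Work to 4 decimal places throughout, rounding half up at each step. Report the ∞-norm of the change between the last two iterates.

Iteration 1:
  x_1 = (-9 - (-3)·1.0000 - (4)·1.0000) / (8) = -1.2500
  x_2 = (-6 - (-0.7)·0.0000 - (1.6)·1.0000) / (6.3) = -1.2063
  x_3 = (10 - (-0.6)·0.0000 - (3.5)·1.0000) / (7.1) = 0.9155
Iteration 2:
  x_1 = (-9 - (-3)·-1.2063 - (4)·0.9155) / (8) = -2.0351
  x_2 = (-6 - (-0.7)·-1.2500 - (1.6)·0.9155) / (6.3) = -1.3238
  x_3 = (10 - (-0.6)·-1.2500 - (3.5)·-1.2063) / (7.1) = 1.8975
Change: (-0.7851, -0.1175, 0.9820) → max |·| = 0.9820

0.9820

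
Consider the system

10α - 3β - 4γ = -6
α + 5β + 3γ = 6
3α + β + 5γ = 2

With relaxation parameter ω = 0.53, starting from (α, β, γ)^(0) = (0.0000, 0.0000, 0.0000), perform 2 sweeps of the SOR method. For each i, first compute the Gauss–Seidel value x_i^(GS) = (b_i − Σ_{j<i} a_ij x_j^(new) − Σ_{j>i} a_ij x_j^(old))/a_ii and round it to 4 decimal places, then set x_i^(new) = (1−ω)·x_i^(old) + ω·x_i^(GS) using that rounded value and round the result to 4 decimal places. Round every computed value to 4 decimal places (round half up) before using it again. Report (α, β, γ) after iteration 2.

(-0.3096, 0.9066, 0.3282)

Iteration 1:
  α: GS value = (-6 - (-3)·0.0000 - (-4)·0.0000) / (10) = -0.6000;  α ← (1−ω)·0.0000 + ω·-0.6000 = -0.3180
  β: GS value = (6 - (1)·-0.3180 - (3)·0.0000) / (5) = 1.2636;  β ← (1−ω)·0.0000 + ω·1.2636 = 0.6697
  γ: GS value = (2 - (3)·-0.3180 - (1)·0.6697) / (5) = 0.4569;  γ ← (1−ω)·0.0000 + ω·0.4569 = 0.2422
Iteration 2:
  α: GS value = (-6 - (-3)·0.6697 - (-4)·0.2422) / (10) = -0.3022;  α ← (1−ω)·-0.3180 + ω·-0.3022 = -0.3096
  β: GS value = (6 - (1)·-0.3096 - (3)·0.2422) / (5) = 1.1166;  β ← (1−ω)·0.6697 + ω·1.1166 = 0.9066
  γ: GS value = (2 - (3)·-0.3096 - (1)·0.9066) / (5) = 0.4044;  γ ← (1−ω)·0.2422 + ω·0.4044 = 0.3282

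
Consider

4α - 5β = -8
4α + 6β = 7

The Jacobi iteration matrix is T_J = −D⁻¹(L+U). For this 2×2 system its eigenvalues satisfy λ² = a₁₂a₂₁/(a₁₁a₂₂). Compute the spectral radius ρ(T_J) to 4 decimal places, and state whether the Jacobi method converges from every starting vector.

a₁₂a₂₁/(a₁₁a₂₂) = (-5)·(4) / ((4)·(6)) = -0.833333
ρ = √|-0.833333| = √0.833333 = 0.9129
ρ < 1, so Jacobi converges

0.9129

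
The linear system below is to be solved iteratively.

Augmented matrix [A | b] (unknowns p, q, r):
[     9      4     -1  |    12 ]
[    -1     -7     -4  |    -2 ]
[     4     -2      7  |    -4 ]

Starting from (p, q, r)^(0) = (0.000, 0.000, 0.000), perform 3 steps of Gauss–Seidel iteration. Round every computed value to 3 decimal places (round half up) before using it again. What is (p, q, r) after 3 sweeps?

Iteration 1:
  p = (12 - (4)·0.000 - (-1)·0.000) / (9) = 1.333
  q = (-2 - (-1)·1.333 - (-4)·0.000) / (-7) = 0.095
  r = (-4 - (4)·1.333 - (-2)·0.095) / (7) = -1.306
Iteration 2:
  p = (12 - (4)·0.095 - (-1)·-1.306) / (9) = 1.146
  q = (-2 - (-1)·1.146 - (-4)·-1.306) / (-7) = 0.868
  r = (-4 - (4)·1.146 - (-2)·0.868) / (7) = -0.978
Iteration 3:
  p = (12 - (4)·0.868 - (-1)·-0.978) / (9) = 0.839
  q = (-2 - (-1)·0.839 - (-4)·-0.978) / (-7) = 0.725
  r = (-4 - (4)·0.839 - (-2)·0.725) / (7) = -0.844

(0.839, 0.725, -0.844)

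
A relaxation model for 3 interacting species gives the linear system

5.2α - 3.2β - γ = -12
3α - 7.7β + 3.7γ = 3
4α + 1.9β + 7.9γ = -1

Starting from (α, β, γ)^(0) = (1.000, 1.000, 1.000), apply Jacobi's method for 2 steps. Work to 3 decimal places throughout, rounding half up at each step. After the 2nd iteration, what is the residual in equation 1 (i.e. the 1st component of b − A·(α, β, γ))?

Iteration 1:
  α = (-12 - (-3.2)·1.000 - (-1)·1.000) / (5.2) = -1.500
  β = (3 - (3)·1.000 - (3.7)·1.000) / (-7.7) = 0.481
  γ = (-1 - (4)·1.000 - (1.9)·1.000) / (7.9) = -0.873
Iteration 2:
  α = (-12 - (-3.2)·0.481 - (-1)·-0.873) / (5.2) = -2.180
  β = (3 - (3)·-1.500 - (3.7)·-0.873) / (-7.7) = -1.394
  γ = (-1 - (4)·-1.500 - (1.9)·0.481) / (7.9) = 0.517
Residual b − A·x = (-4.608, -3.107, 6.284)

-4.608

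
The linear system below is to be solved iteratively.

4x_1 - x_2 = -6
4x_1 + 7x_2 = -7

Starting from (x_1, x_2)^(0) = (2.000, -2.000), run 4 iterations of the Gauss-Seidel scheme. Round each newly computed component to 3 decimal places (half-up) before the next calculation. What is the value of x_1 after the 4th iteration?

-1.530

Iteration 1:
  x_1 = (-6 - (-1)·-2.000) / (4) = -2.000
  x_2 = (-7 - (4)·-2.000) / (7) = 0.143
Iteration 2:
  x_1 = (-6 - (-1)·0.143) / (4) = -1.464
  x_2 = (-7 - (4)·-1.464) / (7) = -0.163
Iteration 3:
  x_1 = (-6 - (-1)·-0.163) / (4) = -1.541
  x_2 = (-7 - (4)·-1.541) / (7) = -0.119
Iteration 4:
  x_1 = (-6 - (-1)·-0.119) / (4) = -1.530
  x_2 = (-7 - (4)·-1.530) / (7) = -0.126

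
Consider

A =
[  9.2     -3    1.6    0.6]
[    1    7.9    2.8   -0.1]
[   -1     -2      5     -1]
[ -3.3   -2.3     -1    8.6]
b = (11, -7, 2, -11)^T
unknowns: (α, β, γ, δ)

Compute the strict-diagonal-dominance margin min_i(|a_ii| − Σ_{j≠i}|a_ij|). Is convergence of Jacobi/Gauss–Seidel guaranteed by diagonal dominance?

1

row 1: |9.2| − (3+1.6+0.6) = 4
row 2: |7.9| − (1+2.8+0.1) = 4
row 3: |5| − (1+2+1) = 1
row 4: |8.6| − (3.3+2.3+1) = 2
minimum over rows = 1 → strictly diagonally dominant (convergence guaranteed)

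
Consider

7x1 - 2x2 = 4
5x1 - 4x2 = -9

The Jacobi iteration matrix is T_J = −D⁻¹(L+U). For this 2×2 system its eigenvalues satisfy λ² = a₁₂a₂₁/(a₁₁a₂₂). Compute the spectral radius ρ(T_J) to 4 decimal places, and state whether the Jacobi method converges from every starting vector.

a₁₂a₂₁/(a₁₁a₂₂) = (-2)·(5) / ((7)·(-4)) = 0.357143
ρ = √|0.357143| = √0.357143 = 0.5976
ρ < 1, so Jacobi converges

0.5976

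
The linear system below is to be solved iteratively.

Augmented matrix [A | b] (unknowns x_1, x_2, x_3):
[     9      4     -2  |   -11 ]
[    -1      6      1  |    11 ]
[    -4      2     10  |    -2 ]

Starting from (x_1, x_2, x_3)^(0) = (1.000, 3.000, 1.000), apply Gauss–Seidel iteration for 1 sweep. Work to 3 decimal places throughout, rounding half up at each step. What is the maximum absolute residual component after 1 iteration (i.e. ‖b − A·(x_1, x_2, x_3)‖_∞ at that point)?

Iteration 1:
  x_1 = (-11 - (4)·3.000 - (-2)·1.000) / (9) = -2.333
  x_2 = (11 - (-1)·-2.333 - (1)·1.000) / (6) = 1.278
  x_3 = (-2 - (-4)·-2.333 - (2)·1.278) / (10) = -1.389
Residual b − A·x = (2.107, 2.388, 0.002); ∞-norm = 2.388

2.388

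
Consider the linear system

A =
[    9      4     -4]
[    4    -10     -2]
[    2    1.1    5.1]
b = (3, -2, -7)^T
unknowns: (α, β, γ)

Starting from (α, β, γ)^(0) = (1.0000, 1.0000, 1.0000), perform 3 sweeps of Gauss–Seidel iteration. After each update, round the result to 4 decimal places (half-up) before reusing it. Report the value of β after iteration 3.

0.3008

Iteration 1:
  α = (3 - (4)·1.0000 - (-4)·1.0000) / (9) = 0.3333
  β = (-2 - (4)·0.3333 - (-2)·1.0000) / (-10) = 0.1333
  γ = (-7 - (2)·0.3333 - (1.1)·0.1333) / (5.1) = -1.5320
Iteration 2:
  α = (3 - (4)·0.1333 - (-4)·-1.5320) / (9) = -0.4068
  β = (-2 - (4)·-0.4068 - (-2)·-1.5320) / (-10) = 0.3437
  γ = (-7 - (2)·-0.4068 - (1.1)·0.3437) / (5.1) = -1.2872
Iteration 3:
  α = (3 - (4)·0.3437 - (-4)·-1.2872) / (9) = -0.3915
  β = (-2 - (4)·-0.3915 - (-2)·-1.2872) / (-10) = 0.3008
  γ = (-7 - (2)·-0.3915 - (1.1)·0.3008) / (5.1) = -1.2839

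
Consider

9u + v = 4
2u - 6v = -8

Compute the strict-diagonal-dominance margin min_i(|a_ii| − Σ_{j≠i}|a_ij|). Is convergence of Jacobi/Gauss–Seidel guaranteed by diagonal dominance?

row 1: |9| − (1) = 8
row 2: |-6| − (2) = 4
minimum over rows = 4 → strictly diagonally dominant (convergence guaranteed)

4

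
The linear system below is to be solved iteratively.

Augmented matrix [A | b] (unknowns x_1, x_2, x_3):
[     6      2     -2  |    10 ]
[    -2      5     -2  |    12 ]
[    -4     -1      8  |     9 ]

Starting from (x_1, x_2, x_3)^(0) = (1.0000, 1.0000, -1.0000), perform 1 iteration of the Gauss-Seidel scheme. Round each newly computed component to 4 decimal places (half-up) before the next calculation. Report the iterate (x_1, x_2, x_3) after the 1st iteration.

Iteration 1:
  x_1 = (10 - (2)·1.0000 - (-2)·-1.0000) / (6) = 1.0000
  x_2 = (12 - (-2)·1.0000 - (-2)·-1.0000) / (5) = 2.4000
  x_3 = (9 - (-4)·1.0000 - (-1)·2.4000) / (8) = 1.9250

(1.0000, 2.4000, 1.9250)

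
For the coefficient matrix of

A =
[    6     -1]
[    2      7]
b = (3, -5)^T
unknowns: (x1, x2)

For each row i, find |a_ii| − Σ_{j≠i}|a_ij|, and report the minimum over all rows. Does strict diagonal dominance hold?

5

row 1: |6| − (1) = 5
row 2: |7| − (2) = 5
minimum over rows = 5 → strictly diagonally dominant (convergence guaranteed)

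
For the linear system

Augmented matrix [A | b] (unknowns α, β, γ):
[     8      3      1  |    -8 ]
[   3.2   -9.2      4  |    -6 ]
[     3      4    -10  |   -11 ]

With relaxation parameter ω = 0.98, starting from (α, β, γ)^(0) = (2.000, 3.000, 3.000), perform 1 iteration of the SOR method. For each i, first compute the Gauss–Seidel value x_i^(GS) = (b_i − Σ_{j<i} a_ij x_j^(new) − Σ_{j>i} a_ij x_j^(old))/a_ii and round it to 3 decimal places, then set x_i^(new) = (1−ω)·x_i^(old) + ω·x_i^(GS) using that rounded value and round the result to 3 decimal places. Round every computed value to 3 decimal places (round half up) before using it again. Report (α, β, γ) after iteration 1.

(-2.410, 1.156, 0.882)

Iteration 1:
  α: GS value = (-8 - (3)·3.000 - (1)·3.000) / (8) = -2.500;  α ← (1−ω)·2.000 + ω·-2.500 = -2.410
  β: GS value = (-6 - (3.2)·-2.410 - (4)·3.000) / (-9.2) = 1.118;  β ← (1−ω)·3.000 + ω·1.118 = 1.156
  γ: GS value = (-11 - (3)·-2.410 - (4)·1.156) / (-10) = 0.839;  γ ← (1−ω)·3.000 + ω·0.839 = 0.882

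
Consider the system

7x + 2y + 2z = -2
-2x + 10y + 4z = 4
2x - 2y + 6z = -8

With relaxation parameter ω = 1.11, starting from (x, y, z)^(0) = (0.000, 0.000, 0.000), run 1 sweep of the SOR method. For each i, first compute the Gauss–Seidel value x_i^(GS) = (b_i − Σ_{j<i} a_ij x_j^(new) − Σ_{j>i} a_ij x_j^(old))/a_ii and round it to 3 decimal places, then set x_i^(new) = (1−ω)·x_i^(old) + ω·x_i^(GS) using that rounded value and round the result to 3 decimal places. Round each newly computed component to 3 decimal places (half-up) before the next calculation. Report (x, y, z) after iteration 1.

(-0.317, 0.374, -1.224)

Iteration 1:
  x: GS value = (-2 - (2)·0.000 - (2)·0.000) / (7) = -0.286;  x ← (1−ω)·0.000 + ω·-0.286 = -0.317
  y: GS value = (4 - (-2)·-0.317 - (4)·0.000) / (10) = 0.337;  y ← (1−ω)·0.000 + ω·0.337 = 0.374
  z: GS value = (-8 - (2)·-0.317 - (-2)·0.374) / (6) = -1.103;  z ← (1−ω)·0.000 + ω·-1.103 = -1.224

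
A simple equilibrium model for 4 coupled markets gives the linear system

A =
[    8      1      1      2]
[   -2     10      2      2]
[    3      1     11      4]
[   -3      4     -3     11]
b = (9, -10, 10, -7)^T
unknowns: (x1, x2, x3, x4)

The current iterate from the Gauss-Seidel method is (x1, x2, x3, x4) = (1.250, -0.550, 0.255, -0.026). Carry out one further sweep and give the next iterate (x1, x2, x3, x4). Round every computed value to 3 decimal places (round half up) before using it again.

(1.168, -0.812, 0.674, 0.161)

One sweep:
  x1 = (9 - (1)·-0.550 - (1)·0.255 - (2)·-0.026) / (8) = 1.168
  x2 = (-10 - (-2)·1.168 - (2)·0.255 - (2)·-0.026) / (10) = -0.812
  x3 = (10 - (3)·1.168 - (1)·-0.812 - (4)·-0.026) / (11) = 0.674
  x4 = (-7 - (-3)·1.168 - (4)·-0.812 - (-3)·0.674) / (11) = 0.161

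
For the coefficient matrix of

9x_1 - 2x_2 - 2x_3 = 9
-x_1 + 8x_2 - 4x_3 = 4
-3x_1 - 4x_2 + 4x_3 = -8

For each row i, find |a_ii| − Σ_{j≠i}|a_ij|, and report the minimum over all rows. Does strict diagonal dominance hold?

-3

row 1: |9| − (2+2) = 5
row 2: |8| − (1+4) = 3
row 3: |4| − (3+4) = -3
minimum over rows = -3 → not strictly diagonally dominant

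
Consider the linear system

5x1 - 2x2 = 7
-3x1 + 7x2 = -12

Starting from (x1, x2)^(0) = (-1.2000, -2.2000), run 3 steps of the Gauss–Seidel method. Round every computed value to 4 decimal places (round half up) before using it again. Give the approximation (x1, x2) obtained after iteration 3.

Iteration 1:
  x1 = (7 - (-2)·-2.2000) / (5) = 0.5200
  x2 = (-12 - (-3)·0.5200) / (7) = -1.4914
Iteration 2:
  x1 = (7 - (-2)·-1.4914) / (5) = 0.8034
  x2 = (-12 - (-3)·0.8034) / (7) = -1.3700
Iteration 3:
  x1 = (7 - (-2)·-1.3700) / (5) = 0.8520
  x2 = (-12 - (-3)·0.8520) / (7) = -1.3491

(0.8520, -1.3491)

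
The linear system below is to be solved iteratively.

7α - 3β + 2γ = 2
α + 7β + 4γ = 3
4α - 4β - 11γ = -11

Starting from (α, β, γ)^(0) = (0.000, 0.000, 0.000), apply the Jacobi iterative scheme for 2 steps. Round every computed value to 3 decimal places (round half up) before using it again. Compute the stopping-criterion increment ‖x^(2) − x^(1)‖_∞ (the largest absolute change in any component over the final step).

0.613

Iteration 1:
  α = (2 - (-3)·0.000 - (2)·0.000) / (7) = 0.286
  β = (3 - (1)·0.000 - (4)·0.000) / (7) = 0.429
  γ = (-11 - (4)·0.000 - (-4)·0.000) / (-11) = 1.000
Iteration 2:
  α = (2 - (-3)·0.429 - (2)·1.000) / (7) = 0.184
  β = (3 - (1)·0.286 - (4)·1.000) / (7) = -0.184
  γ = (-11 - (4)·0.286 - (-4)·0.429) / (-11) = 0.948
Change: (-0.102, -0.613, -0.052) → max |·| = 0.613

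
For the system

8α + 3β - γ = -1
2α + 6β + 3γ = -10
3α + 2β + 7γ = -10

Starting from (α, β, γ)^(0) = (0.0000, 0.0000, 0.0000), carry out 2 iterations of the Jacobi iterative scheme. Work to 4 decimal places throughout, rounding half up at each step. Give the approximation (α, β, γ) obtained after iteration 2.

(0.3214, -0.9107, -0.8988)

Iteration 1:
  α = (-1 - (3)·0.0000 - (-1)·0.0000) / (8) = -0.1250
  β = (-10 - (2)·0.0000 - (3)·0.0000) / (6) = -1.6667
  γ = (-10 - (3)·0.0000 - (2)·0.0000) / (7) = -1.4286
Iteration 2:
  α = (-1 - (3)·-1.6667 - (-1)·-1.4286) / (8) = 0.3214
  β = (-10 - (2)·-0.1250 - (3)·-1.4286) / (6) = -0.9107
  γ = (-10 - (3)·-0.1250 - (2)·-1.6667) / (7) = -0.8988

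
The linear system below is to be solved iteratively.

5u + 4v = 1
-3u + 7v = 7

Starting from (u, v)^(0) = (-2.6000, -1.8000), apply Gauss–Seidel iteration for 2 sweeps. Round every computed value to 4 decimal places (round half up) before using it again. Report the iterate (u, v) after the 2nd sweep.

Iteration 1:
  u = (1 - (4)·-1.8000) / (5) = 1.6400
  v = (7 - (-3)·1.6400) / (7) = 1.7029
Iteration 2:
  u = (1 - (4)·1.7029) / (5) = -1.1623
  v = (7 - (-3)·-1.1623) / (7) = 0.5019

(-1.1623, 0.5019)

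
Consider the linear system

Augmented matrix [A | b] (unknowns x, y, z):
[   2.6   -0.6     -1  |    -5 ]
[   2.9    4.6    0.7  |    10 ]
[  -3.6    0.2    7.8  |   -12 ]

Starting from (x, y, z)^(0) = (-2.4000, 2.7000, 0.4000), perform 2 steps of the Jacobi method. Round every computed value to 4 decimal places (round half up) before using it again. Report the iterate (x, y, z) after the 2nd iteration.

Iteration 1:
  x = (-5 - (-0.6)·2.7000 - (-1)·0.4000) / (2.6) = -1.1462
  y = (10 - (2.9)·-2.4000 - (0.7)·0.4000) / (4.6) = 3.6261
  z = (-12 - (-3.6)·-2.4000 - (0.2)·2.7000) / (7.8) = -2.7154
Iteration 2:
  x = (-5 - (-0.6)·3.6261 - (-1)·-2.7154) / (2.6) = -2.1307
  y = (10 - (2.9)·-1.1462 - (0.7)·-2.7154) / (4.6) = 3.3097
  z = (-12 - (-3.6)·-1.1462 - (0.2)·3.6261) / (7.8) = -2.1605

(-2.1307, 3.3097, -2.1605)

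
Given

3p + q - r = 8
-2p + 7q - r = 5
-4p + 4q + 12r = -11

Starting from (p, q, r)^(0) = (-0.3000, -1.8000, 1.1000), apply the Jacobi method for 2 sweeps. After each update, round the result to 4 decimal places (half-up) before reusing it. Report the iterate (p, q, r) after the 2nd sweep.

(2.2659, 1.6928, 0.0325)

Iteration 1:
  p = (8 - (1)·-1.8000 - (-1)·1.1000) / (3) = 3.6333
  q = (5 - (-2)·-0.3000 - (-1)·1.1000) / (7) = 0.7857
  r = (-11 - (-4)·-0.3000 - (4)·-1.8000) / (12) = -0.4167
Iteration 2:
  p = (8 - (1)·0.7857 - (-1)·-0.4167) / (3) = 2.2659
  q = (5 - (-2)·3.6333 - (-1)·-0.4167) / (7) = 1.6928
  r = (-11 - (-4)·3.6333 - (4)·0.7857) / (12) = 0.0325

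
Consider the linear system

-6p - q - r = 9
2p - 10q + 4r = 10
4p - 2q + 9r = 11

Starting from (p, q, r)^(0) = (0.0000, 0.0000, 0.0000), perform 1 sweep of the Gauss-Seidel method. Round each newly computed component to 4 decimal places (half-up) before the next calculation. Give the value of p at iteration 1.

-1.5000

Iteration 1:
  p = (9 - (-1)·0.0000 - (-1)·0.0000) / (-6) = -1.5000
  q = (10 - (2)·-1.5000 - (4)·0.0000) / (-10) = -1.3000
  r = (11 - (4)·-1.5000 - (-2)·-1.3000) / (9) = 1.6000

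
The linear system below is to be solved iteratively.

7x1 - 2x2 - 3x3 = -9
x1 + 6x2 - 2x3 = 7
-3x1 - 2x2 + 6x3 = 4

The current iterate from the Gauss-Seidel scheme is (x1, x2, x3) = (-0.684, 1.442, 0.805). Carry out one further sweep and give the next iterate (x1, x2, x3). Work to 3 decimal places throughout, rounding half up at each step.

(-0.529, 1.523, 0.910)

One sweep:
  x1 = (-9 - (-2)·1.442 - (-3)·0.805) / (7) = -0.529
  x2 = (7 - (1)·-0.529 - (-2)·0.805) / (6) = 1.523
  x3 = (4 - (-3)·-0.529 - (-2)·1.523) / (6) = 0.910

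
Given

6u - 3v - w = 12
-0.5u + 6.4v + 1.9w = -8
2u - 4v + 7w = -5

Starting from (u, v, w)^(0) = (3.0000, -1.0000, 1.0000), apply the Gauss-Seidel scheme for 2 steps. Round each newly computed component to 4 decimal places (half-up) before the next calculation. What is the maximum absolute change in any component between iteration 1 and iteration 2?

Iteration 1:
  u = (12 - (-3)·-1.0000 - (-1)·1.0000) / (6) = 1.6667
  v = (-8 - (-0.5)·1.6667 - (1.9)·1.0000) / (6.4) = -1.4167
  w = (-5 - (2)·1.6667 - (-4)·-1.4167) / (7) = -2.0000
Iteration 2:
  u = (12 - (-3)·-1.4167 - (-1)·-2.0000) / (6) = 0.9583
  v = (-8 - (-0.5)·0.9583 - (1.9)·-2.0000) / (6.4) = -0.5814
  w = (-5 - (2)·0.9583 - (-4)·-0.5814) / (7) = -1.3203
Change: (-0.7084, 0.8353, 0.6797) → max |·| = 0.8353

0.8353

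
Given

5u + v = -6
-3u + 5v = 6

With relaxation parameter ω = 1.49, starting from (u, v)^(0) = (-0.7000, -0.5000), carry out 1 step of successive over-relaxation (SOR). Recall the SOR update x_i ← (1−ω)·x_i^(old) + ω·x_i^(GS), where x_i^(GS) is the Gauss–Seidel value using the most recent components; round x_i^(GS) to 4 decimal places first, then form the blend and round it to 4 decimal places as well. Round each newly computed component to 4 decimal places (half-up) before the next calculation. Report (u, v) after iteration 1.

Iteration 1:
  u: GS value = (-6 - (1)·-0.5000) / (5) = -1.1000;  u ← (1−ω)·-0.7000 + ω·-1.1000 = -1.2960
  v: GS value = (6 - (-3)·-1.2960) / (5) = 0.4224;  v ← (1−ω)·-0.5000 + ω·0.4224 = 0.8744

(-1.2960, 0.8744)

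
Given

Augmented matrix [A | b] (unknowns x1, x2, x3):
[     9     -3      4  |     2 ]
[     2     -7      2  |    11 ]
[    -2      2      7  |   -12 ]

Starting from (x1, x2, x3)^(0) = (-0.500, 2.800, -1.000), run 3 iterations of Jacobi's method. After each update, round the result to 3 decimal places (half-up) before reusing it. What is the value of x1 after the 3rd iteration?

-0.097

Iteration 1:
  x1 = (2 - (-3)·2.800 - (4)·-1.000) / (9) = 1.600
  x2 = (11 - (2)·-0.500 - (2)·-1.000) / (-7) = -2.000
  x3 = (-12 - (-2)·-0.500 - (2)·2.800) / (7) = -2.657
Iteration 2:
  x1 = (2 - (-3)·-2.000 - (4)·-2.657) / (9) = 0.736
  x2 = (11 - (2)·1.600 - (2)·-2.657) / (-7) = -1.873
  x3 = (-12 - (-2)·1.600 - (2)·-2.000) / (7) = -0.686
Iteration 3:
  x1 = (2 - (-3)·-1.873 - (4)·-0.686) / (9) = -0.097
  x2 = (11 - (2)·0.736 - (2)·-0.686) / (-7) = -1.557
  x3 = (-12 - (-2)·0.736 - (2)·-1.873) / (7) = -0.969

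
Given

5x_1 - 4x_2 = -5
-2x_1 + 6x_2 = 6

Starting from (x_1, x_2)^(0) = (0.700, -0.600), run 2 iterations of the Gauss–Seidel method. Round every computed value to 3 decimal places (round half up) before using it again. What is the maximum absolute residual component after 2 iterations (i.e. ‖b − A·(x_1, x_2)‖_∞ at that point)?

Iteration 1:
  x_1 = (-5 - (-4)·-0.600) / (5) = -1.480
  x_2 = (6 - (-2)·-1.480) / (6) = 0.507
Iteration 2:
  x_1 = (-5 - (-4)·0.507) / (5) = -0.594
  x_2 = (6 - (-2)·-0.594) / (6) = 0.802
Residual b − A·x = (1.178, 0.000); ∞-norm = 1.178

1.178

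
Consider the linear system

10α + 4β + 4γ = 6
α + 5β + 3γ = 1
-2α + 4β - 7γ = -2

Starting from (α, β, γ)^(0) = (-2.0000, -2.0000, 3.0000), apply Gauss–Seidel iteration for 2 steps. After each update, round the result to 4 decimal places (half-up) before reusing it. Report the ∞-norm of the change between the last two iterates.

Iteration 1:
  α = (6 - (4)·-2.0000 - (4)·3.0000) / (10) = 0.2000
  β = (1 - (1)·0.2000 - (3)·3.0000) / (5) = -1.6400
  γ = (-2 - (-2)·0.2000 - (4)·-1.6400) / (-7) = -0.7086
Iteration 2:
  α = (6 - (4)·-1.6400 - (4)·-0.7086) / (10) = 1.5394
  β = (1 - (1)·1.5394 - (3)·-0.7086) / (5) = 0.3173
  γ = (-2 - (-2)·1.5394 - (4)·0.3173) / (-7) = 0.0272
Change: (1.3394, 1.9573, 0.7358) → max |·| = 1.9573

1.9573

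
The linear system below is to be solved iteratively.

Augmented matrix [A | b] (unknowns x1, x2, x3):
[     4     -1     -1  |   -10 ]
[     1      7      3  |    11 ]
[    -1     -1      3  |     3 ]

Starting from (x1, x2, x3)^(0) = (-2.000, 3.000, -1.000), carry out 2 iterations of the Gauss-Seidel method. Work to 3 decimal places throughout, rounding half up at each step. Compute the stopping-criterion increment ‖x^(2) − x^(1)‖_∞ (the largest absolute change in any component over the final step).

Iteration 1:
  x1 = (-10 - (-1)·3.000 - (-1)·-1.000) / (4) = -2.000
  x2 = (11 - (1)·-2.000 - (3)·-1.000) / (7) = 2.286
  x3 = (3 - (-1)·-2.000 - (-1)·2.286) / (3) = 1.095
Iteration 2:
  x1 = (-10 - (-1)·2.286 - (-1)·1.095) / (4) = -1.655
  x2 = (11 - (1)·-1.655 - (3)·1.095) / (7) = 1.339
  x3 = (3 - (-1)·-1.655 - (-1)·1.339) / (3) = 0.895
Change: (0.345, -0.947, -0.200) → max |·| = 0.947

0.947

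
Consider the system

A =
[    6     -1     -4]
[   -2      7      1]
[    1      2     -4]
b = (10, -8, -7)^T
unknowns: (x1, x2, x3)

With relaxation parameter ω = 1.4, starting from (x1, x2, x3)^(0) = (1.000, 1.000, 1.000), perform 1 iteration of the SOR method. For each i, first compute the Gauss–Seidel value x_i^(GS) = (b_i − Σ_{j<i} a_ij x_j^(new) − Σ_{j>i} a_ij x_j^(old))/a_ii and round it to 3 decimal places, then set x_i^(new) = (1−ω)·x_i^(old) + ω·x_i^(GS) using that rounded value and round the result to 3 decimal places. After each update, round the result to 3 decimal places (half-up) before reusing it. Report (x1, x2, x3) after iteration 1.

Iteration 1:
  x1: GS value = (10 - (-1)·1.000 - (-4)·1.000) / (6) = 2.500;  x1 ← (1−ω)·1.000 + ω·2.500 = 3.100
  x2: GS value = (-8 - (-2)·3.100 - (1)·1.000) / (7) = -0.400;  x2 ← (1−ω)·1.000 + ω·-0.400 = -0.960
  x3: GS value = (-7 - (1)·3.100 - (2)·-0.960) / (-4) = 2.045;  x3 ← (1−ω)·1.000 + ω·2.045 = 2.463

(3.100, -0.960, 2.463)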